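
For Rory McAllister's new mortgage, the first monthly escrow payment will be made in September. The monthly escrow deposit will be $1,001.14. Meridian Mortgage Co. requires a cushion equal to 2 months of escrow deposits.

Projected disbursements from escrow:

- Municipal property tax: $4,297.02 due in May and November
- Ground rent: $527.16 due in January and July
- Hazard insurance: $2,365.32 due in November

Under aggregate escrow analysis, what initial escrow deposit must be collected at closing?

Cushion = 2 × $1,001.14 = $2,002.28
Trial balance (start $0, +$1,001.14 each month, − disbursements):
  Sep: +$1,001.14 → $1,001.14
  Oct: +$1,001.14 → $2,002.28
  Nov: +$1,001.14 − $6,662.34 → -$3,658.92
  Dec: +$1,001.14 → -$2,657.78
  Jan: +$1,001.14 − $527.16 → -$2,183.80
  Feb: +$1,001.14 → -$1,182.66
  Mar: +$1,001.14 → -$181.52
  Apr: +$1,001.14 → $819.62
  May: +$1,001.14 − $4,297.02 → -$2,476.26
  Jun: +$1,001.14 → -$1,475.12
  Jul: +$1,001.14 − $527.16 → -$1,001.14
  Aug: +$1,001.14 → $0.00
Lowest trial balance = -$3,658.92 (Nov)
Initial deposit = cushion − low point = $2,002.28 − (-$3,658.92) = $5,661.20

$5,661.20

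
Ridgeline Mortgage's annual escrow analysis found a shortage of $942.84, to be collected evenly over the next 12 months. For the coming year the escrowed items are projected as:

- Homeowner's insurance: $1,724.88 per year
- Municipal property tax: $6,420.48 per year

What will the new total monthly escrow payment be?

Homeowner's insurance — $1,724.88/yr
Municipal property tax — $6,420.48/yr
Yearly total = $8,145.36
Monthly escrow = $8,145.36 ÷ 12 = $678.78
Shortage spread = $942.84 / 12 = $78.57/mo
New monthly escrow = $678.78 + $78.57 = $757.35

$757.35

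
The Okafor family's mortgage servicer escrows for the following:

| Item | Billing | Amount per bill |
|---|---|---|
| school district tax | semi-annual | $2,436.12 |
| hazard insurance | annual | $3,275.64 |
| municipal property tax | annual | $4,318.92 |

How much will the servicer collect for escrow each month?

$1,038.90

School district tax = $2,436.12 × 2 = $4,872.24 annually
Hazard insurance = $3,275.64 annually
Municipal property tax = $4,318.92 annually
Yearly total = $12,466.80
Monthly = $12,466.80 ÷ 12 = $1,038.90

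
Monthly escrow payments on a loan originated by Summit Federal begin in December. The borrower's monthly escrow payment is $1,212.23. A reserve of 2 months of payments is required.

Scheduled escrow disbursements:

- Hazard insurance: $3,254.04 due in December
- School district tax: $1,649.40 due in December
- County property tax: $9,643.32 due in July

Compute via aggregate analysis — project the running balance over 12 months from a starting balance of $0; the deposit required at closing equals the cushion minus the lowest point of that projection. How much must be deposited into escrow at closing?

$7,273.38

Cushion = 2 × $1,212.23 = $2,424.46
Trial balance (start $0, +$1,212.23 each month, − disbursements):
  Dec: +$1,212.23 − $4,903.44 → -$3,691.21
  Jan: +$1,212.23 → -$2,478.98
  Feb: +$1,212.23 → -$1,266.75
  Mar: +$1,212.23 → -$54.52
  Apr: +$1,212.23 → $1,157.71
  May: +$1,212.23 → $2,369.94
  Jun: +$1,212.23 → $3,582.17
  Jul: +$1,212.23 − $9,643.32 → -$4,848.92
  Aug: +$1,212.23 → -$3,636.69
  Sep: +$1,212.23 → -$2,424.46
  Oct: +$1,212.23 → -$1,212.23
  Nov: +$1,212.23 → $0.00
Lowest trial balance = -$4,848.92 (Jul)
Initial deposit = cushion − low point = $2,424.46 − (-$4,848.92) = $7,273.38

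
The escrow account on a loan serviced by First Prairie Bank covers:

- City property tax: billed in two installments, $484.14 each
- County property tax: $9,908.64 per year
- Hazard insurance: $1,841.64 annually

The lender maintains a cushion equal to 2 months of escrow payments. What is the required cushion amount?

City property tax: $484.14 × 2 = $968.28/yr
County property tax: $9,908.64/yr
Hazard insurance: $1,841.64/yr
Annual escrow total = $968.28 + $9,908.64 + $1,841.64 = $12,718.56
Monthly escrow = $12,718.56 / 12 = $1,059.88
Reserve = 2 × $1,059.88 = $2,119.76

$2,119.76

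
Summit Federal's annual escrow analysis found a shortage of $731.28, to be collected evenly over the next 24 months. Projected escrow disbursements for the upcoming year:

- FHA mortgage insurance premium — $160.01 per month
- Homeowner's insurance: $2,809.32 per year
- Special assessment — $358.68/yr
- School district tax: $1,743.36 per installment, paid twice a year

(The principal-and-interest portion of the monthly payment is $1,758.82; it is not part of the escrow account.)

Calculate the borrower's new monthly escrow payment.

FHA mortgage insurance premium — $160.01 × 12 = $1,920.12
Homeowner's insurance — $2,809.32
Special assessment — $358.68
School district tax — $1,743.36 × 2 = $3,486.72
Annual escrow total = $1,920.12 + $2,809.32 + $358.68 + $3,486.72 = $8,574.84
Base monthly escrow = $8,574.84 / 12 = $714.57
Monthly shortage recovery: $731.28 / 24 = $30.47
New monthly escrow = $714.57 + $30.47 = $745.04

$745.04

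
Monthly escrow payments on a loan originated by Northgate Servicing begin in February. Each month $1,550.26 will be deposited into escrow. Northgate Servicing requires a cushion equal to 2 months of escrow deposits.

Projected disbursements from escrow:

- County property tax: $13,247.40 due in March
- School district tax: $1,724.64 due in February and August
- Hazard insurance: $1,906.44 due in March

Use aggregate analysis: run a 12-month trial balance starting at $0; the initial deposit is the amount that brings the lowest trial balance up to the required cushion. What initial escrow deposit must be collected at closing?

Cushion = 2 × $1,550.26 = $3,100.52
Trial balance (start $0, +$1,550.26 each month, − disbursements):
  Feb: +$1,550.26 − $1,724.64 → -$174.38
  Mar: +$1,550.26 − $15,153.84 → -$13,777.96
  Apr: +$1,550.26 → -$12,227.70
  May: +$1,550.26 → -$10,677.44
  Jun: +$1,550.26 → -$9,127.18
  Jul: +$1,550.26 → -$7,576.92
  Aug: +$1,550.26 − $1,724.64 → -$7,751.30
  Sep: +$1,550.26 → -$6,201.04
  Oct: +$1,550.26 → -$4,650.78
  Nov: +$1,550.26 → -$3,100.52
  Dec: +$1,550.26 → -$1,550.26
  Jan: +$1,550.26 → $0.00
Lowest trial balance = -$13,777.96 (Mar)
Initial deposit = cushion − low point = $3,100.52 − (-$13,777.96) = $16,878.48

$16,878.48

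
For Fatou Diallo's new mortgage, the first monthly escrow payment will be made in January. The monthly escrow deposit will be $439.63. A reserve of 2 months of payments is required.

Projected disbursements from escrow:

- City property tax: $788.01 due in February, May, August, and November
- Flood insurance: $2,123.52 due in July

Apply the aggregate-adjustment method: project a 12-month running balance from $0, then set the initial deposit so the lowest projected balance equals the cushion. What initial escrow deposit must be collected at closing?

$1,849.77

Cushion = 2 × $439.63 = $879.26
Trial balance (start $0, +$439.63 each month, − disbursements):
  Jan: +$439.63 → $439.63
  Feb: +$439.63 − $788.01 → $91.25
  Mar: +$439.63 → $530.88
  Apr: +$439.63 → $970.51
  May: +$439.63 − $788.01 → $622.13
  Jun: +$439.63 → $1,061.76
  Jul: +$439.63 − $2,123.52 → -$622.13
  Aug: +$439.63 − $788.01 → -$970.51
  Sep: +$439.63 → -$530.88
  Oct: +$439.63 → -$91.25
  Nov: +$439.63 − $788.01 → -$439.63
  Dec: +$439.63 → $0.00
Lowest trial balance = -$970.51 (Aug)
Initial deposit = cushion − low point = $879.26 − (-$970.51) = $1,849.77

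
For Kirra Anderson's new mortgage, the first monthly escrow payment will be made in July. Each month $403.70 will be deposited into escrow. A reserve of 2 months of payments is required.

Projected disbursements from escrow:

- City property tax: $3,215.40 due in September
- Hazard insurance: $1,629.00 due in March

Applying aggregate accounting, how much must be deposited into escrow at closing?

Cushion = 2 × $403.70 = $807.40
Trial balance (start $0, +$403.70 each month, − disbursements):
  Jul: +$403.70 → $403.70
  Aug: +$403.70 → $807.40
  Sep: +$403.70 − $3,215.40 → -$2,004.30
  Oct: +$403.70 → -$1,600.60
  Nov: +$403.70 → -$1,196.90
  Dec: +$403.70 → -$793.20
  Jan: +$403.70 → -$389.50
  Feb: +$403.70 → $14.20
  Mar: +$403.70 − $1,629.00 → -$1,211.10
  Apr: +$403.70 → -$807.40
  May: +$403.70 → -$403.70
  Jun: +$403.70 → $0.00
Lowest trial balance = -$2,004.30 (Sep)
Initial deposit = cushion − low point = $807.40 − (-$2,004.30) = $2,811.70

$2,811.70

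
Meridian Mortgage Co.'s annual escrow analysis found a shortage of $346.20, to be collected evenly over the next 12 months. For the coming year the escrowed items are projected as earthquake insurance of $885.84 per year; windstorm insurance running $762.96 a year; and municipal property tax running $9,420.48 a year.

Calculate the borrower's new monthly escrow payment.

$951.29

Earthquake insurance = $885.84 annually
Windstorm insurance = $762.96 annually
Municipal property tax = $9,420.48 annually
Annual escrow total = $11,069.28
Base monthly escrow = $11,069.28 ÷ 12 = $922.44
Monthly shortage recovery: $346.20 / 12 = $28.85
New monthly escrow = $922.44 + $28.85 = $951.29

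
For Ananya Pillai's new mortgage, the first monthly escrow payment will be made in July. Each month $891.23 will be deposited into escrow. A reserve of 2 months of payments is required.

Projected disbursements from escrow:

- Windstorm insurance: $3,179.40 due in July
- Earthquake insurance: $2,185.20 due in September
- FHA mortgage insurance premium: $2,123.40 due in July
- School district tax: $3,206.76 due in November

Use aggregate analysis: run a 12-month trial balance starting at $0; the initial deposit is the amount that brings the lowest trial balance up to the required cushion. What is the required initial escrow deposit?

$8,021.07

Cushion = 2 × $891.23 = $1,782.46
Trial balance (start $0, +$891.23 each month, − disbursements):
  Jul: +$891.23 − $5,302.80 → -$4,411.57
  Aug: +$891.23 → -$3,520.34
  Sep: +$891.23 − $2,185.20 → -$4,814.31
  Oct: +$891.23 → -$3,923.08
  Nov: +$891.23 − $3,206.76 → -$6,238.61
  Dec: +$891.23 → -$5,347.38
  Jan: +$891.23 → -$4,456.15
  Feb: +$891.23 → -$3,564.92
  Mar: +$891.23 → -$2,673.69
  Apr: +$891.23 → -$1,782.46
  May: +$891.23 → -$891.23
  Jun: +$891.23 → $0.00
Lowest trial balance = -$6,238.61 (Nov)
Initial deposit = cushion − low point = $1,782.46 − (-$6,238.61) = $8,021.07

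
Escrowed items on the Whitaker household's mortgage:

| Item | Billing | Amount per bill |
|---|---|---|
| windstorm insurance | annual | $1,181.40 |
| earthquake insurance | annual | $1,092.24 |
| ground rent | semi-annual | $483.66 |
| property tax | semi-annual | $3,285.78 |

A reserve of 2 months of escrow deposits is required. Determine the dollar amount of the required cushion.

$1,635.42

Windstorm insurance — $1,181.40/yr
Earthquake insurance — $1,092.24/yr
Ground rent — $483.66 × 2 = $967.32/yr
Property tax — $3,285.78 × 2 = $6,571.56/yr
Total annual escrow = $1,181.40 + $1,092.24 + $967.32 + $6,571.56 = $9,812.52
Monthly = $9,812.52 / 12 = $817.71
Reserve = 2 × $817.71 = $1,635.42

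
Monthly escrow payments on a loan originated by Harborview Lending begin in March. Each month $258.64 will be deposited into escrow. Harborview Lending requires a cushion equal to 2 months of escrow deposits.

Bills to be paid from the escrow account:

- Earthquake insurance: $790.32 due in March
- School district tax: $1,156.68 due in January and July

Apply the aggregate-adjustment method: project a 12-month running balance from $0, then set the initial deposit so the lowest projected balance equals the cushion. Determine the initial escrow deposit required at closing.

Cushion = 2 × $258.64 = $517.28
Trial balance (start $0, +$258.64 each month, − disbursements):
  Mar: +$258.64 − $790.32 → -$531.68
  Apr: +$258.64 → -$273.04
  May: +$258.64 → -$14.40
  Jun: +$258.64 → $244.24
  Jul: +$258.64 − $1,156.68 → -$653.80
  Aug: +$258.64 → -$395.16
  Sep: +$258.64 → -$136.52
  Oct: +$258.64 → $122.12
  Nov: +$258.64 → $380.76
  Dec: +$258.64 → $639.40
  Jan: +$258.64 − $1,156.68 → -$258.64
  Feb: +$258.64 → $0.00
Lowest trial balance = -$653.80 (Jul)
Initial deposit = cushion − low point = $517.28 − (-$653.80) = $1,171.08

$1,171.08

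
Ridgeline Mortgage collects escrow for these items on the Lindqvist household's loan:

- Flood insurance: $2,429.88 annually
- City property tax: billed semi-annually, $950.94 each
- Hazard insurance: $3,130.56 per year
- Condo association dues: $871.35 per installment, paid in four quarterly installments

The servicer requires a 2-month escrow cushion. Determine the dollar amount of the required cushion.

Flood insurance = $2,429.88 per year
City property tax = $950.94 × 2 = $1,901.88 per year
Hazard insurance = $3,130.56 per year
Condo association dues = $871.35 × 4 = $3,485.40 per year
Total annual escrow = $2,429.88 + $1,901.88 + $3,130.56 + $3,485.40 = $10,947.72
Monthly = $10,947.72 ÷ 12 = $912.31
Reserve = 2 × $912.31 = $1,824.62

$1,824.62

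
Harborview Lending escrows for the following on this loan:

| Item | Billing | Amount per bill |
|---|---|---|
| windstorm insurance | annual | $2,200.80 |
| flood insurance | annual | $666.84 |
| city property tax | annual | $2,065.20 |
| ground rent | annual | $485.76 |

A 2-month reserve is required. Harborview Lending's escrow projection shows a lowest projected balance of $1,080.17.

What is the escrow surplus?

$177.07

Windstorm insurance: $2,200.80
Flood insurance: $666.84
City property tax: $2,065.20
Ground rent: $485.76
Combined annual = $2,200.80 + $666.84 + $2,065.20 + $485.76 = $5,418.60
Monthly escrow = $5,418.60 / 12 = $451.55
Cushion = 2 × $451.55 = $903.10
Surplus = $1,080.17 − $903.10 = $177.07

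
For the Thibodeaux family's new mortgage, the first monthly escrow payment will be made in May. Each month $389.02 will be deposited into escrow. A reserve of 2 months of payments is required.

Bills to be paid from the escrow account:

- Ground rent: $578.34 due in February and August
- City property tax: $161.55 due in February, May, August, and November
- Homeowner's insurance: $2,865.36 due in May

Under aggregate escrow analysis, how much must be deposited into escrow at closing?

Cushion = 2 × $389.02 = $778.04
Trial balance (start $0, +$389.02 each month, − disbursements):
  May: +$389.02 − $3,026.91 → -$2,637.89
  Jun: +$389.02 → -$2,248.87
  Jul: +$389.02 → -$1,859.85
  Aug: +$389.02 − $739.89 → -$2,210.72
  Sep: +$389.02 → -$1,821.70
  Oct: +$389.02 → -$1,432.68
  Nov: +$389.02 − $161.55 → -$1,205.21
  Dec: +$389.02 → -$816.19
  Jan: +$389.02 → -$427.17
  Feb: +$389.02 − $739.89 → -$778.04
  Mar: +$389.02 → -$389.02
  Apr: +$389.02 → $0.00
Lowest trial balance = -$2,637.89 (May)
Initial deposit = cushion − low point = $778.04 − (-$2,637.89) = $3,415.93

$3,415.93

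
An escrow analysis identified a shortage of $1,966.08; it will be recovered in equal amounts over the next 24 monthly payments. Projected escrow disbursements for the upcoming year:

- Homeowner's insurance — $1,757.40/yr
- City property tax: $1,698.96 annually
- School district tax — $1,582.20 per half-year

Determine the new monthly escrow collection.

$633.65

Homeowner's insurance = $1,757.40 per year
City property tax = $1,698.96 per year
School district tax = $1,582.20 × 2 = $3,164.40 per year
Total per year = $1,757.40 + $1,698.96 + $3,164.40 = $6,620.76
Base monthly escrow = $6,620.76 / 12 = $551.73
Shortage per month = $1,966.08 / 24 = $81.92
New monthly escrow = $551.73 + $81.92 = $633.65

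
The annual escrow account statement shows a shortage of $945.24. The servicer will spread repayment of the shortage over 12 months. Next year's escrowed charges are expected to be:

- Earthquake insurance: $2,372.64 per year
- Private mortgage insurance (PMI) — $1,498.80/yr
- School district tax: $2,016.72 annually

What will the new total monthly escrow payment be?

Earthquake insurance = $2,372.64 per year
Private mortgage insurance (PMI) = $1,498.80 per year
School district tax = $2,016.72 per year
Total per year = $5,888.16
Monthly escrow = $5,888.16 / 12 = $490.68
Shortage per month = $945.24 / 12 = $78.77
New monthly escrow = $490.68 + $78.77 = $569.45

$569.45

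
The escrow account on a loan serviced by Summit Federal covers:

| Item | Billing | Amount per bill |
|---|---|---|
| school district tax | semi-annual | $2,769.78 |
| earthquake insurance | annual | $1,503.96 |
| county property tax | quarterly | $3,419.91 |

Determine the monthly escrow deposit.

School district tax = $2,769.78 × 2 = $5,539.56 annually
Earthquake insurance = $1,503.96 annually
County property tax = $3,419.91 × 4 = $13,679.64 annually
Total annual escrow = $5,539.56 + $1,503.96 + $13,679.64 = $20,723.16
Base monthly escrow = $20,723.16 / 12 = $1,726.93

$1,726.93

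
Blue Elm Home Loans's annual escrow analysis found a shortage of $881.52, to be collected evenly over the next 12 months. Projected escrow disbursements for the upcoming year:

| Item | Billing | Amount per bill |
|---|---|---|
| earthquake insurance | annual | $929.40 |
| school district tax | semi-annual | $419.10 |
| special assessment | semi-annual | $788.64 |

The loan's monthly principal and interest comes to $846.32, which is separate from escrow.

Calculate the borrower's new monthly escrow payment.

$352.20

Earthquake insurance — $929.40
School district tax — $419.10 × 2 = $838.20
Special assessment — $788.64 × 2 = $1,577.28
Yearly total = $3,344.88
Monthly = $3,344.88 ÷ 12 = $278.74
Monthly shortage recovery: $881.52 / 12 = $73.46
New monthly escrow = $278.74 + $73.46 = $352.20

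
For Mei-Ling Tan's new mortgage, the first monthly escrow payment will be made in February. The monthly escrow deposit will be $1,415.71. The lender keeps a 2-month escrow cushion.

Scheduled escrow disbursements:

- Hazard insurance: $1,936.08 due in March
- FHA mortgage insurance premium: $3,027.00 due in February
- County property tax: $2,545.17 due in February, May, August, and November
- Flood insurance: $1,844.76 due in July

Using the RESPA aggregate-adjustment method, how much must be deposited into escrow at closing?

Cushion = 2 × $1,415.71 = $2,831.42
Trial balance (start $0, +$1,415.71 each month, − disbursements):
  Feb: +$1,415.71 − $5,572.17 → -$4,156.46
  Mar: +$1,415.71 − $1,936.08 → -$4,676.83
  Apr: +$1,415.71 → -$3,261.12
  May: +$1,415.71 − $2,545.17 → -$4,390.58
  Jun: +$1,415.71 → -$2,974.87
  Jul: +$1,415.71 − $1,844.76 → -$3,403.92
  Aug: +$1,415.71 − $2,545.17 → -$4,533.38
  Sep: +$1,415.71 → -$3,117.67
  Oct: +$1,415.71 → -$1,701.96
  Nov: +$1,415.71 − $2,545.17 → -$2,831.42
  Dec: +$1,415.71 → -$1,415.71
  Jan: +$1,415.71 → $0.00
Lowest trial balance = -$4,676.83 (Mar)
Initial deposit = cushion − low point = $2,831.42 − (-$4,676.83) = $7,508.25

$7,508.25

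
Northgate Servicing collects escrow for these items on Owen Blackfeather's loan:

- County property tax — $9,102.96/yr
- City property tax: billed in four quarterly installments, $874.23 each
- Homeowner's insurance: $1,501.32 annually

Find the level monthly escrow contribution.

$1,175.10

County property tax = $9,102.96 annually
City property tax = $874.23 × 4 = $3,496.92 annually
Homeowner's insurance = $1,501.32 annually
Annual escrow total = $14,101.20
Base monthly escrow = $14,101.20 ÷ 12 = $1,175.10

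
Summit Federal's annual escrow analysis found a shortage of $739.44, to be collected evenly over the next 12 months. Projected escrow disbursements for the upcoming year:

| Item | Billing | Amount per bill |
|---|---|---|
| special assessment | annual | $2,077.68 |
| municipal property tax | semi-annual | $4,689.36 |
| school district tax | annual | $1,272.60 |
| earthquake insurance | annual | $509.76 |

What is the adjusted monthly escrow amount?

Special assessment — $2,077.68
Municipal property tax — $4,689.36 × 2 = $9,378.72
School district tax — $1,272.60
Earthquake insurance — $509.76
Total per year = $13,238.76
Base monthly escrow = $13,238.76 ÷ 12 = $1,103.23
Monthly shortage recovery: $739.44 / 12 = $61.62
Adjusted monthly = $1,103.23 + $61.62 = $1,164.85

$1,164.85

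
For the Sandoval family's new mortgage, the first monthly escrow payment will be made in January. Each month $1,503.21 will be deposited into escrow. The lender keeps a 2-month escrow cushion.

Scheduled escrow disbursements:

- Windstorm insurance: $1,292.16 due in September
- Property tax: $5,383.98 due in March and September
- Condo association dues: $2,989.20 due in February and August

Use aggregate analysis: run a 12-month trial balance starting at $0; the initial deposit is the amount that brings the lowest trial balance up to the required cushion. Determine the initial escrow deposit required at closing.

Cushion = 2 × $1,503.21 = $3,006.42
Trial balance (start $0, +$1,503.21 each month, − disbursements):
  Jan: +$1,503.21 → $1,503.21
  Feb: +$1,503.21 − $2,989.20 → $17.22
  Mar: +$1,503.21 − $5,383.98 → -$3,863.55
  Apr: +$1,503.21 → -$2,360.34
  May: +$1,503.21 → -$857.13
  Jun: +$1,503.21 → $646.08
  Jul: +$1,503.21 → $2,149.29
  Aug: +$1,503.21 − $2,989.20 → $663.30
  Sep: +$1,503.21 − $6,676.14 → -$4,509.63
  Oct: +$1,503.21 → -$3,006.42
  Nov: +$1,503.21 → -$1,503.21
  Dec: +$1,503.21 → $0.00
Lowest trial balance = -$4,509.63 (Sep)
Initial deposit = cushion − low point = $3,006.42 − (-$4,509.63) = $7,516.05

$7,516.05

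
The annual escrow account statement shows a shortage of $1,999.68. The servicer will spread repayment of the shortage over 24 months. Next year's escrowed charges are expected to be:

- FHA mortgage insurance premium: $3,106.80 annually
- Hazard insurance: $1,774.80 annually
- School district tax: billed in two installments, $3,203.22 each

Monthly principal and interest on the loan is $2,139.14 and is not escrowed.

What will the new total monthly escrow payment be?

FHA mortgage insurance premium — $3,106.80 per year
Hazard insurance — $1,774.80 per year
School district tax — $3,203.22 × 2 = $6,406.44 per year
Total per year = $3,106.80 + $1,774.80 + $6,406.44 = $11,288.04
Monthly = $11,288.04 / 12 = $940.67
Monthly shortage recovery: $1,999.68 / 24 = $83.32
Adjusted monthly = $940.67 + $83.32 = $1,023.99

$1,023.99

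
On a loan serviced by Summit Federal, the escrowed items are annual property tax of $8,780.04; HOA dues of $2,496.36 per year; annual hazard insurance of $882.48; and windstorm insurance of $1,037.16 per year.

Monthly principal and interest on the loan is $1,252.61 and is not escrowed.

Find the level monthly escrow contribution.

$1,099.67

Property tax — $8,780.04 annually
HOA dues — $2,496.36 annually
Hazard insurance — $882.48 annually
Windstorm insurance — $1,037.16 annually
Total per year = $8,780.04 + $2,496.36 + $882.48 + $1,037.16 = $13,196.04
Per month = $13,196.04 ÷ 12 = $1,099.67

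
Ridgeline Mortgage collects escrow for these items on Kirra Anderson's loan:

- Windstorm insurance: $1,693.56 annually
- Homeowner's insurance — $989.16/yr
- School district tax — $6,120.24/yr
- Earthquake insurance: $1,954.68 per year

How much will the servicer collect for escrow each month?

Windstorm insurance = $1,693.56 annually
Homeowner's insurance = $989.16 annually
School district tax = $6,120.24 annually
Earthquake insurance = $1,954.68 annually
Annual escrow total = $1,693.56 + $989.16 + $6,120.24 + $1,954.68 = $10,757.64
Monthly escrow = $10,757.64 / 12 = $896.47

$896.47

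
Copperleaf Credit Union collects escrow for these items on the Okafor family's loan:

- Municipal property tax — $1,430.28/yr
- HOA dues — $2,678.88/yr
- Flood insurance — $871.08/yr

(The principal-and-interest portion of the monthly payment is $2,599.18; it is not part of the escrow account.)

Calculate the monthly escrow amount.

$415.02

Municipal property tax: $1,430.28 annually
HOA dues: $2,678.88 annually
Flood insurance: $871.08 annually
Total annual escrow = $1,430.28 + $2,678.88 + $871.08 = $4,980.24
Per month = $4,980.24 / 12 = $415.02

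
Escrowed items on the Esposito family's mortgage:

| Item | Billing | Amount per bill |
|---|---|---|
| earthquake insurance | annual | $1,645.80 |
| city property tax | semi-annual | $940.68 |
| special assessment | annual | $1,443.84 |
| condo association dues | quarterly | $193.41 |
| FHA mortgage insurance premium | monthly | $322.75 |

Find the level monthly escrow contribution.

Earthquake insurance = $1,645.80 per year
City property tax = $940.68 × 2 = $1,881.36 per year
Special assessment = $1,443.84 per year
Condo association dues = $193.41 × 4 = $773.64 per year
FHA mortgage insurance premium = $322.75 × 12 = $3,873.00 per year
Total annual escrow = $1,645.80 + $1,881.36 + $1,443.84 + $773.64 + $3,873.00 = $9,617.64
Base monthly escrow = $9,617.64 / 12 = $801.47

$801.47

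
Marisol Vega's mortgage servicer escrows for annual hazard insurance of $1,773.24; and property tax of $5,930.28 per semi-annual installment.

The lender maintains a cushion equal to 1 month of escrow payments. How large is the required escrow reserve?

$1,136.15

Hazard insurance — $1,773.24 annually
Property tax — $5,930.28 × 2 = $11,860.56 annually
Total per year = $1,773.24 + $11,860.56 = $13,633.80
Base monthly escrow = $13,633.80 ÷ 12 = $1,136.15
Reserve = 1 × $1,136.15 = $1,136.15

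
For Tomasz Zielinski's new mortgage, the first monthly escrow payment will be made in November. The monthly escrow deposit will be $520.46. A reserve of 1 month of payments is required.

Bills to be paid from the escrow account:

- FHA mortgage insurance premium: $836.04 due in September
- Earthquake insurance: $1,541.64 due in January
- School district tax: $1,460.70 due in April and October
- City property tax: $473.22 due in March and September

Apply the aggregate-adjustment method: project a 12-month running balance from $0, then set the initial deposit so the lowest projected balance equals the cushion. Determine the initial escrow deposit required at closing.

$873.26

Cushion = 1 × $520.46 = $520.46
Trial balance (start $0, +$520.46 each month, − disbursements):
  Nov: +$520.46 → $520.46
  Dec: +$520.46 → $1,040.92
  Jan: +$520.46 − $1,541.64 → $19.74
  Feb: +$520.46 → $540.20
  Mar: +$520.46 − $473.22 → $587.44
  Apr: +$520.46 − $1,460.70 → -$352.80
  May: +$520.46 → $167.66
  Jun: +$520.46 → $688.12
  Jul: +$520.46 → $1,208.58
  Aug: +$520.46 → $1,729.04
  Sep: +$520.46 − $1,309.26 → $940.24
  Oct: +$520.46 − $1,460.70 → $0.00
Lowest trial balance = -$352.80 (Apr)
Initial deposit = cushion − low point = $520.46 − (-$352.80) = $873.26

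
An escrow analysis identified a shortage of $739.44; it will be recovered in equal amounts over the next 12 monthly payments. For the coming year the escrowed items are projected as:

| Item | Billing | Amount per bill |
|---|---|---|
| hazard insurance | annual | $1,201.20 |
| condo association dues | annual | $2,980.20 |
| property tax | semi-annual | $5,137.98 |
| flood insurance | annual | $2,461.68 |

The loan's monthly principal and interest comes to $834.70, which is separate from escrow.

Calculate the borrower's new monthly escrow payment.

Hazard insurance — $1,201.20 annually
Condo association dues — $2,980.20 annually
Property tax — $5,137.98 × 2 = $10,275.96 annually
Flood insurance — $2,461.68 annually
Total per year = $16,919.04
Base monthly escrow = $16,919.04 / 12 = $1,409.92
Shortage spread = $739.44 ÷ 12 = $61.62/mo
New monthly escrow = $1,409.92 + $61.62 = $1,471.54

$1,471.54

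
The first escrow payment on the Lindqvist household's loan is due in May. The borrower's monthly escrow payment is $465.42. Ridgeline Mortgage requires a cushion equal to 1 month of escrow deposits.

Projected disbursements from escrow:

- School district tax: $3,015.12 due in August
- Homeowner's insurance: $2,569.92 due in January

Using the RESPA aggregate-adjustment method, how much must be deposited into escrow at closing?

$1,861.68

Cushion = 1 × $465.42 = $465.42
Trial balance (start $0, +$465.42 each month, − disbursements):
  May: +$465.42 → $465.42
  Jun: +$465.42 → $930.84
  Jul: +$465.42 → $1,396.26
  Aug: +$465.42 − $3,015.12 → -$1,153.44
  Sep: +$465.42 → -$688.02
  Oct: +$465.42 → -$222.60
  Nov: +$465.42 → $242.82
  Dec: +$465.42 → $708.24
  Jan: +$465.42 − $2,569.92 → -$1,396.26
  Feb: +$465.42 → -$930.84
  Mar: +$465.42 → -$465.42
  Apr: +$465.42 → $0.00
Lowest trial balance = -$1,396.26 (Jan)
Initial deposit = cushion − low point = $465.42 − (-$1,396.26) = $1,861.68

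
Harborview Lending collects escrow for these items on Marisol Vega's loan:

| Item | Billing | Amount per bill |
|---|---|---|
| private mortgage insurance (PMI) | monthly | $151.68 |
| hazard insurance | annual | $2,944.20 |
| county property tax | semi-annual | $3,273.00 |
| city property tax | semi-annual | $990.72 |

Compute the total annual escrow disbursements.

$13,291.80

Private mortgage insurance (PMI): $151.68 × 12 = $1,820.16/yr
Hazard insurance: $2,944.20/yr
County property tax: $3,273.00 × 2 = $6,546.00/yr
City property tax: $990.72 × 2 = $1,981.44/yr
Total annual escrow = $13,291.80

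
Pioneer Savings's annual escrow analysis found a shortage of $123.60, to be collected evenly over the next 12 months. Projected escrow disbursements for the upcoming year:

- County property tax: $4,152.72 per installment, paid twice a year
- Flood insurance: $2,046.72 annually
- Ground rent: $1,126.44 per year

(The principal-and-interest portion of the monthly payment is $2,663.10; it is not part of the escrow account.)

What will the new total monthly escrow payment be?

County property tax = $4,152.72 × 2 = $8,305.44 per year
Flood insurance = $2,046.72 per year
Ground rent = $1,126.44 per year
Combined annual = $8,305.44 + $2,046.72 + $1,126.44 = $11,478.60
Monthly escrow = $11,478.60 ÷ 12 = $956.55
Shortage spread = $123.60 / 12 = $10.30/mo
New monthly escrow = $956.55 + $10.30 = $966.85

$966.85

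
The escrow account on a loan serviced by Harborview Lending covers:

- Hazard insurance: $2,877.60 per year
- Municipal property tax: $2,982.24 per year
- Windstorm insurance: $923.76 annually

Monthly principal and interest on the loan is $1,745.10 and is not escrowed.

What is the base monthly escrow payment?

$565.30

Hazard insurance — $2,877.60 per year
Municipal property tax — $2,982.24 per year
Windstorm insurance — $923.76 per year
Combined annual = $2,877.60 + $2,982.24 + $923.76 = $6,783.60
Base monthly escrow = $6,783.60 ÷ 12 = $565.30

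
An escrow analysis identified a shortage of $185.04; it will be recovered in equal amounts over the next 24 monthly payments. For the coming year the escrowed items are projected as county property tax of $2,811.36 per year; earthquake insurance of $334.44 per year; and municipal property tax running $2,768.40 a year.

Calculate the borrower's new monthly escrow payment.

$500.56

County property tax = $2,811.36/yr
Earthquake insurance = $334.44/yr
Municipal property tax = $2,768.40/yr
Annual escrow total = $5,914.20
Monthly escrow = $5,914.20 ÷ 12 = $492.85
Shortage spread = $185.04 ÷ 24 = $7.71/mo
New monthly escrow = $492.85 + $7.71 = $500.56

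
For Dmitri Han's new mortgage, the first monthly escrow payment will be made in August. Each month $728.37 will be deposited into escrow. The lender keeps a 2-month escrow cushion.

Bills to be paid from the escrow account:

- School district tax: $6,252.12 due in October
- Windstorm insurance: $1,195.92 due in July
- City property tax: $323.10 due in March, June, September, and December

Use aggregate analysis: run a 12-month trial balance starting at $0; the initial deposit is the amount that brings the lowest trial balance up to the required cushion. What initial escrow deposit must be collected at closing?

$5,846.85

Cushion = 2 × $728.37 = $1,456.74
Trial balance (start $0, +$728.37 each month, − disbursements):
  Aug: +$728.37 → $728.37
  Sep: +$728.37 − $323.10 → $1,133.64
  Oct: +$728.37 − $6,252.12 → -$4,390.11
  Nov: +$728.37 → -$3,661.74
  Dec: +$728.37 − $323.10 → -$3,256.47
  Jan: +$728.37 → -$2,528.10
  Feb: +$728.37 → -$1,799.73
  Mar: +$728.37 − $323.10 → -$1,394.46
  Apr: +$728.37 → -$666.09
  May: +$728.37 → $62.28
  Jun: +$728.37 − $323.10 → $467.55
  Jul: +$728.37 − $1,195.92 → $0.00
Lowest trial balance = -$4,390.11 (Oct)
Initial deposit = cushion − low point = $1,456.74 − (-$4,390.11) = $5,846.85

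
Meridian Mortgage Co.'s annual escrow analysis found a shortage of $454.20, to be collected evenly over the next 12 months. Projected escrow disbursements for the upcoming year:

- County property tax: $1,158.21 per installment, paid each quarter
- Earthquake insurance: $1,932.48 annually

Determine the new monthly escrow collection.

$584.96

County property tax: $1,158.21 × 4 = $4,632.84 per year
Earthquake insurance: $1,932.48 per year
Combined annual = $6,565.32
Monthly escrow = $6,565.32 ÷ 12 = $547.11
Monthly shortage recovery: $454.20 ÷ 12 = $37.85
New monthly escrow = $547.11 + $37.85 = $584.96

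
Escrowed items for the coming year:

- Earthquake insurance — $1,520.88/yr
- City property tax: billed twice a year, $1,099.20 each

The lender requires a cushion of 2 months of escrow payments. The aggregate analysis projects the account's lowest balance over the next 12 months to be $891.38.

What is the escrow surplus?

$271.50

Earthquake insurance: $1,520.88 per year
City property tax: $1,099.20 × 2 = $2,198.40 per year
Yearly total = $3,719.28
Base monthly escrow = $3,719.28 / 12 = $309.94
Required reserve = 2 × $309.94 = $619.88
Surplus = $891.38 − $619.88 = $271.50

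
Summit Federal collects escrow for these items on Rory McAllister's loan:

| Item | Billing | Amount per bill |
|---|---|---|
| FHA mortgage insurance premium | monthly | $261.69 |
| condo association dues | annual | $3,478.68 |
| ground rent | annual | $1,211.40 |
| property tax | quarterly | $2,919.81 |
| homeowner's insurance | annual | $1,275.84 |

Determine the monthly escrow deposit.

FHA mortgage insurance premium: $261.69 × 12 = $3,140.28 annually
Condo association dues: $3,478.68 annually
Ground rent: $1,211.40 annually
Property tax: $2,919.81 × 4 = $11,679.24 annually
Homeowner's insurance: $1,275.84 annually
Combined annual = $20,785.44
Monthly = $20,785.44 / 12 = $1,732.12

$1,732.12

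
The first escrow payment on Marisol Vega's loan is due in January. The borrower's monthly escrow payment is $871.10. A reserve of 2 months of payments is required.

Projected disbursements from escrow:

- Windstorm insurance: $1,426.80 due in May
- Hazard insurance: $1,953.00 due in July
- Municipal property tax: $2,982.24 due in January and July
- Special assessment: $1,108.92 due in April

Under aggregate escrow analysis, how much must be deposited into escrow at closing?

Cushion = 2 × $871.10 = $1,742.20
Trial balance (start $0, +$871.10 each month, − disbursements):
  Jan: +$871.10 − $2,982.24 → -$2,111.14
  Feb: +$871.10 → -$1,240.04
  Mar: +$871.10 → -$368.94
  Apr: +$871.10 − $1,108.92 → -$606.76
  May: +$871.10 − $1,426.80 → -$1,162.46
  Jun: +$871.10 → -$291.36
  Jul: +$871.10 − $4,935.24 → -$4,355.50
  Aug: +$871.10 → -$3,484.40
  Sep: +$871.10 → -$2,613.30
  Oct: +$871.10 → -$1,742.20
  Nov: +$871.10 → -$871.10
  Dec: +$871.10 → $0.00
Lowest trial balance = -$4,355.50 (Jul)
Initial deposit = cushion − low point = $1,742.20 − (-$4,355.50) = $6,097.70

$6,097.70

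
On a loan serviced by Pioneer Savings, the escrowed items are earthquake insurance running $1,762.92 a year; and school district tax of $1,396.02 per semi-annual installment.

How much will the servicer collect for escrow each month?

$379.58

Earthquake insurance: $1,762.92/yr
School district tax: $1,396.02 × 2 = $2,792.04/yr
Total per year = $1,762.92 + $2,792.04 = $4,554.96
Base monthly escrow = $4,554.96 / 12 = $379.58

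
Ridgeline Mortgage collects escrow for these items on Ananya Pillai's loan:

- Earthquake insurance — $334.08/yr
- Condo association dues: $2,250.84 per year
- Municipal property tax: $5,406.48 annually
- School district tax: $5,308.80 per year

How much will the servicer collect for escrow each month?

Earthquake insurance — $334.08/yr
Condo association dues — $2,250.84/yr
Municipal property tax — $5,406.48/yr
School district tax — $5,308.80/yr
Total annual escrow = $334.08 + $2,250.84 + $5,406.48 + $5,308.80 = $13,300.20
Monthly escrow = $13,300.20 ÷ 12 = $1,108.35

$1,108.35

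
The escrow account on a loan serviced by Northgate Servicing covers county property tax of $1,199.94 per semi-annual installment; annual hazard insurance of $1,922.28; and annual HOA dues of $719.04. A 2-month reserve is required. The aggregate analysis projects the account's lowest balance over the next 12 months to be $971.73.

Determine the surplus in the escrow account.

County property tax: $1,199.94 × 2 = $2,399.88/yr
Hazard insurance: $1,922.28/yr
HOA dues: $719.04/yr
Annual escrow total = $2,399.88 + $1,922.28 + $719.04 = $5,041.20
Monthly escrow = $5,041.20 ÷ 12 = $420.10
Required cushion = 2 × $420.10 = $840.20
Excess over cushion: $971.73 − $840.20 = $131.53

$131.53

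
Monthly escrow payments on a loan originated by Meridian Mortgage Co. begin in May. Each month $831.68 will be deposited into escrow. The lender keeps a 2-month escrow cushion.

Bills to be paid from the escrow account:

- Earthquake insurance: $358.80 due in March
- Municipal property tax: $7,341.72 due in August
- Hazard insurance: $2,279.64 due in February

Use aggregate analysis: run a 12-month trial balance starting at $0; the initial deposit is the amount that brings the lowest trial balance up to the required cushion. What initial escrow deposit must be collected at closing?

$5,678.36

Cushion = 2 × $831.68 = $1,663.36
Trial balance (start $0, +$831.68 each month, − disbursements):
  May: +$831.68 → $831.68
  Jun: +$831.68 → $1,663.36
  Jul: +$831.68 → $2,495.04
  Aug: +$831.68 − $7,341.72 → -$4,015.00
  Sep: +$831.68 → -$3,183.32
  Oct: +$831.68 → -$2,351.64
  Nov: +$831.68 → -$1,519.96
  Dec: +$831.68 → -$688.28
  Jan: +$831.68 → $143.40
  Feb: +$831.68 − $2,279.64 → -$1,304.56
  Mar: +$831.68 − $358.80 → -$831.68
  Apr: +$831.68 → $0.00
Lowest trial balance = -$4,015.00 (Aug)
Initial deposit = cushion − low point = $1,663.36 − (-$4,015.00) = $5,678.36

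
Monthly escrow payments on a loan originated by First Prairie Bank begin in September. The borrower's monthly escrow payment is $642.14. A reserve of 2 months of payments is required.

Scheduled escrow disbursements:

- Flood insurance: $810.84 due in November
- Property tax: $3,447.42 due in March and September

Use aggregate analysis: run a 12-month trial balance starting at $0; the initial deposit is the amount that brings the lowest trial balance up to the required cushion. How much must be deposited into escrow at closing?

Cushion = 2 × $642.14 = $1,284.28
Trial balance (start $0, +$642.14 each month, − disbursements):
  Sep: +$642.14 − $3,447.42 → -$2,805.28
  Oct: +$642.14 → -$2,163.14
  Nov: +$642.14 − $810.84 → -$2,331.84
  Dec: +$642.14 → -$1,689.70
  Jan: +$642.14 → -$1,047.56
  Feb: +$642.14 → -$405.42
  Mar: +$642.14 − $3,447.42 → -$3,210.70
  Apr: +$642.14 → -$2,568.56
  May: +$642.14 → -$1,926.42
  Jun: +$642.14 → -$1,284.28
  Jul: +$642.14 → -$642.14
  Aug: +$642.14 → $0.00
Lowest trial balance = -$3,210.70 (Mar)
Initial deposit = cushion − low point = $1,284.28 − (-$3,210.70) = $4,494.98

$4,494.98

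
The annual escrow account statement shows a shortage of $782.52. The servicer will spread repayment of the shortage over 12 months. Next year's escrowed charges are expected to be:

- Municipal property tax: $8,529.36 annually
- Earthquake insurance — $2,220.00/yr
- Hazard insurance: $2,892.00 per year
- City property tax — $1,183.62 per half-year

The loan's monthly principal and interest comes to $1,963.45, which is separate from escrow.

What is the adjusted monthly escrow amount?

Municipal property tax = $8,529.36
Earthquake insurance = $2,220.00
Hazard insurance = $2,892.00
City property tax = $1,183.62 × 2 = $2,367.24
Total per year = $16,008.60
Base monthly escrow = $16,008.60 ÷ 12 = $1,334.05
Shortage per month = $782.52 / 12 = $65.21
Adjusted monthly = $1,334.05 + $65.21 = $1,399.26

$1,399.26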